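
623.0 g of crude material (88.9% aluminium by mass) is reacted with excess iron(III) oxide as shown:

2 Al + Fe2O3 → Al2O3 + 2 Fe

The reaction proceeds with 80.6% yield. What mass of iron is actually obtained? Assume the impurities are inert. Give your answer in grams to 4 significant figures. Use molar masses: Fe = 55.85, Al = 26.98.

Pure Al available = 623.0 g × 0.889 = 553.85 g.
n(Al) = 553.85 g / 26.98 g/mol = 20.528 mol.
From the equation the Al:Fe mole ratio is 2:2, so n(Fe) = 20.528 × 2/2 = 20.528 mol.
Mass of Fe = 20.528 mol × 55.85 g/mol = 1146.5 g.
Actual mass collected = 1146.5 g × 0.806 = 924.07 g.

924.1 g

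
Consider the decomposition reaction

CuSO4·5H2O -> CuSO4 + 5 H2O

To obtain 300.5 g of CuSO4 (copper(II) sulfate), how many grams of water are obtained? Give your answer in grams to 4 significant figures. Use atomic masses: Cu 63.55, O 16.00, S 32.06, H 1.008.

169.6 g

M(CuSO4) = 63.55 + 32.06 + 4(16.00) = 159.61 g/mol.
M(H2O) = 2(1.008) + 16.00 = 18.016 g/mol.
n(CuSO4) = 300.50 g / 159.61 g/mol = 1.8827 mol.
From the equation the CuSO4:H2O mole ratio is 1:5, so n(H2O) = 1.8827 × 5/1 = 9.4136 mol.
Mass of H2O = 9.4136 mol × 18.016 g/mol = 169.59 g.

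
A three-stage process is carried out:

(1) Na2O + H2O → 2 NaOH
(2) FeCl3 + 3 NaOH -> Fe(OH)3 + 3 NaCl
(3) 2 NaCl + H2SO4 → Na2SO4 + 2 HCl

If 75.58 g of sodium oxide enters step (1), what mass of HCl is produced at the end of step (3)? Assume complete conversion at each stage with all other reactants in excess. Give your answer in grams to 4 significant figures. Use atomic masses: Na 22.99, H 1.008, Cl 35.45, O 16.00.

88.92 g

M(Na2O) = 2(22.99) + 16.00 = 61.98 g/mol.
M(HCl) = 1.008 + 35.45 = 36.458 g/mol.
n(Na2O) = 75.58 / 61.98 = 1.2194 mol.
Reaction (1): Na2O→NaOH ratio 1:2 ⇒ n(NaOH) = 2.4389 mol.
Reaction (2): NaOH→NaCl ratio 3:3 ⇒ n(NaCl) = 2.4389 mol.
Reaction (3): NaCl→HCl ratio 2:2 ⇒ n(HCl) = 2.4389 mol.
Mass of HCl = 2.4389 × 36.458 = 88.916 g.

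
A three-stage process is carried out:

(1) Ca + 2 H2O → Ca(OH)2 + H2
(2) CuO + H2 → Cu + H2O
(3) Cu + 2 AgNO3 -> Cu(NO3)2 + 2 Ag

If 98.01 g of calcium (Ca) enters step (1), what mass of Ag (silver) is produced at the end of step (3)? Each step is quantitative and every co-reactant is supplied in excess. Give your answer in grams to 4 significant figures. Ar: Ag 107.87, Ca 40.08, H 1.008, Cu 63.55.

527.6 g

M(Ca) = 40.08 g/mol.
M(Ag) = 107.87 g/mol.
n(Ca) = 98.01 / 40.08 = 2.4454 mol.
Reaction (1): Ca→H2 ratio 1:1 ⇒ n(H2) = 2.4454 mol.
Reaction (2): H2→Cu ratio 1:1 ⇒ n(Cu) = 2.4454 mol.
Reaction (3): Cu→Ag ratio 1:2 ⇒ n(Ag) = 4.8907 mol.
Mass of Ag = 4.8907 × 107.87 = 527.56 g.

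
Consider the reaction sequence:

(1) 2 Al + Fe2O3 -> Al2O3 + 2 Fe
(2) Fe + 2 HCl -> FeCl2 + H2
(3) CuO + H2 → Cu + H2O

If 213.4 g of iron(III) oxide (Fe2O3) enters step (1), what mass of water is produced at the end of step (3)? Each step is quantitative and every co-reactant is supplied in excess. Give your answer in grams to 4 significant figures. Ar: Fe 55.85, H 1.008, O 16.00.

M(Fe2O3) = 2(55.85) + 3(16.00) = 159.70 g/mol.
M(H2O) = 2(1.008) + 16.00 = 18.016 g/mol.
n(Fe2O3) = 213.4 / 159.70 = 1.3363 mol.
Reaction (1): Fe2O3→Fe ratio 1:2 ⇒ n(Fe) = 2.6725 mol.
Reaction (2): Fe→H2 ratio 1:1 ⇒ n(H2) = 2.6725 mol.
Reaction (3): H2→H2O ratio 1:1 ⇒ n(H2O) = 2.6725 mol.
Mass of H2O = 2.6725 × 18.016 = 48.148 g.

48.15 g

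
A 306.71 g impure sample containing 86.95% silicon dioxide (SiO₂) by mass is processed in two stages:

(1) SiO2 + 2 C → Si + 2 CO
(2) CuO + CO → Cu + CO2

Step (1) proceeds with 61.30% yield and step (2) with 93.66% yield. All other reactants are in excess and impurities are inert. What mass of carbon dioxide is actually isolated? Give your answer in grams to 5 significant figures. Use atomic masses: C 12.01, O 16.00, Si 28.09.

224.28 g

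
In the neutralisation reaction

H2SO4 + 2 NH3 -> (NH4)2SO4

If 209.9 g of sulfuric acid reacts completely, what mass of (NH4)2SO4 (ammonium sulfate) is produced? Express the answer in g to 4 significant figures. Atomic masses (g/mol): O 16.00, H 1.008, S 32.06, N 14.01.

282.8 g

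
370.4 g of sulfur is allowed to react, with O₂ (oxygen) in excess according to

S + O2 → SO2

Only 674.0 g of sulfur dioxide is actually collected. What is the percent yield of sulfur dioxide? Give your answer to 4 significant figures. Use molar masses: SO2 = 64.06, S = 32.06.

n(S) = 370.40 g / 32.06 g/mol = 11.553 mol.
From the equation the S:SO2 mole ratio is 1:1, so n(SO2) = 11.553 × 1/1 = 11.553 mol.
Mass of SO2 = 11.553 mol × 64.06 g/mol = 740.11 g.
This is the theoretical yield. Percent yield = 674.0 g / 740.11 g × 100% = 91.068%.

91.07 %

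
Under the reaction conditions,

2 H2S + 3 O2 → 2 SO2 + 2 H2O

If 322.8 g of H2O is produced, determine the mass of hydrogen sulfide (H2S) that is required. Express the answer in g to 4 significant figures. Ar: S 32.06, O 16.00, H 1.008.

610.6 g

M(H2O) = 2(1.008) + 16.00 = 18.016 g/mol.
M(H2S) = 2(1.008) + 32.06 = 34.076 g/mol.
n(H2O) = 322.80 g / 18.016 g/mol = 17.917 mol.
From the equation the H2O:H2S mole ratio is 2:2, so n(H2S) = 17.917 × 2/2 = 17.917 mol.
Mass of H2S = 17.917 mol × 34.076 g/mol = 610.55 g.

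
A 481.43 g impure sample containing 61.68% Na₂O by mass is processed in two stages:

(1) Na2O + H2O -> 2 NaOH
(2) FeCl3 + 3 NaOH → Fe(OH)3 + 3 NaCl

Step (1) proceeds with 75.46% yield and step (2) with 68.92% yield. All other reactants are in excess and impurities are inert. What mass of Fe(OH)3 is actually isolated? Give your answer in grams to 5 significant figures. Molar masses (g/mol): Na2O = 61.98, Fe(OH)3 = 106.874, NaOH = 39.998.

Pure Na2O = 481.43 × 0.6168 = 296.946 g.
n(Na2O) = 296.946 / 61.98 = 4.79100 mol.
Step 1 (Na2O:NaOH = 1:2): theoretical n(NaOH) = 9.58199 mol; at 75.46% yield, n(NaOH) = 7.23057 mol.
Step 2 (NaOH:Fe(OH)3 = 3:1): theoretical n(Fe(OH)3) = 2.41019 mol, so theoretical mass = 2.41019 × 106.874 = 257.587 g.
At 68.92% yield, actual mass of Fe(OH)3 = 257.587 × 0.6892 = 177.529 g.

177.53 g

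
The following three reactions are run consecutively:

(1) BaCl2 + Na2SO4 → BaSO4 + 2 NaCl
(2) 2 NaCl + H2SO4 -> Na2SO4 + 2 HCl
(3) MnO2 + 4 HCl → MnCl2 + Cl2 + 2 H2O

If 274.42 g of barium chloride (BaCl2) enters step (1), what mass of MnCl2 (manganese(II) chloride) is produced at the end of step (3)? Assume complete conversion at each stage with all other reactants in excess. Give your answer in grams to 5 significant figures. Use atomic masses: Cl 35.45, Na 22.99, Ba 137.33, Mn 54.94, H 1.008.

M(BaCl2) = 137.33 + 2(35.45) = 208.23 g/mol.
M(MnCl2) = 54.94 + 2(35.45) = 125.84 g/mol.
n(BaCl2) = 274.42 / 208.23 = 1.31787 mol.
Reaction (1): BaCl2→NaCl ratio 1:2 ⇒ n(NaCl) = 2.63574 mol.
Reaction (2): NaCl→HCl ratio 2:2 ⇒ n(HCl) = 2.63574 mol.
Reaction (3): HCl→MnCl2 ratio 4:1 ⇒ n(MnCl2) = 0.658935 mol.
Mass of MnCl2 = 0.658935 × 125.84 = 82.9204 g.

82.920 g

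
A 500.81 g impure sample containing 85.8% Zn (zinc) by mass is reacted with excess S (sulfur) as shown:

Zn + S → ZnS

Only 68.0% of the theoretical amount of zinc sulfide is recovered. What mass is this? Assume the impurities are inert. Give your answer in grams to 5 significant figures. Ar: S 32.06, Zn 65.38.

Pure Zn available = 500.81 g × 0.858 = 429.695 g.
M(Zn) = 65.38 g/mol.
M(ZnS) = 65.38 + 32.06 = 97.44 g/mol.
n(Zn) = 429.695 g / 65.38 g/mol = 6.57227 mol.
From the equation the Zn:ZnS mole ratio is 1:1, so n(ZnS) = 6.57227 × 1/1 = 6.57227 mol.
Mass of ZnS = 6.57227 mol × 97.44 g/mol = 640.402 g.
Actual mass collected = 640.402 g × 0.680 = 435.473 g.

435.47 g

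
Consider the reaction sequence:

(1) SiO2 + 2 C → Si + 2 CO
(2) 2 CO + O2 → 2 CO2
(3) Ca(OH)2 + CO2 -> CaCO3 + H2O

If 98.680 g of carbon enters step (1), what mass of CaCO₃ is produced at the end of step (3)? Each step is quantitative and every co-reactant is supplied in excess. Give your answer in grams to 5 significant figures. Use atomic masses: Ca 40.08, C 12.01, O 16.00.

M(C) = 12.01 g/mol.
M(CaCO3) = 40.08 + 12.01 + 3(16.00) = 100.09 g/mol.
n(C) = 98.680 / 12.01 = 8.21649 mol.
Reaction (1): C→CO ratio 2:2 ⇒ n(CO) = 8.21649 mol.
Reaction (2): CO→CO2 ratio 2:2 ⇒ n(CO2) = 8.21649 mol.
Reaction (3): CO2→CaCO3 ratio 1:1 ⇒ n(CaCO3) = 8.21649 mol.
Mass of CaCO3 = 8.21649 × 100.09 = 822.388 g.

822.39 g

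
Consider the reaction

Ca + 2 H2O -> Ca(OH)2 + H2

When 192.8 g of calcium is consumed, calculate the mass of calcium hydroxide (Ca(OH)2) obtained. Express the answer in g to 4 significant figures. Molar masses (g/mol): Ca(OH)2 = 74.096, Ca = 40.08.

n(Ca) = 192.80 g / 40.08 g/mol = 4.8104 mol.
From the equation the Ca:Ca(OH)2 mole ratio is 1:1, so n(Ca(OH)2) = 4.8104 × 1/1 = 4.8104 mol.
Mass of Ca(OH)2 = 4.8104 mol × 74.096 g/mol = 356.43 g.

356.4 g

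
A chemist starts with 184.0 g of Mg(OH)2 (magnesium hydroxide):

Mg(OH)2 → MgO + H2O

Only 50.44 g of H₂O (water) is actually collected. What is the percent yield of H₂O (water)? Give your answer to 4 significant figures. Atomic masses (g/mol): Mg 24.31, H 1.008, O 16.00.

M(Mg(OH)2) = 24.31 + 2(16.00) + 2(1.008) = 58.326 g/mol.
M(H2O) = 2(1.008) + 16.00 = 18.016 g/mol.
n(Mg(OH)2) = 184.00 g / 58.326 g/mol = 3.1547 mol.
From the equation the Mg(OH)2:H2O mole ratio is 1:1, so n(H2O) = 3.1547 × 1/1 = 3.1547 mol.
Mass of H2O = 3.1547 mol × 18.016 g/mol = 56.835 g.
This is the theoretical yield. Percent yield = 50.44 g / 56.835 g × 100% = 88.749%.

88.75 %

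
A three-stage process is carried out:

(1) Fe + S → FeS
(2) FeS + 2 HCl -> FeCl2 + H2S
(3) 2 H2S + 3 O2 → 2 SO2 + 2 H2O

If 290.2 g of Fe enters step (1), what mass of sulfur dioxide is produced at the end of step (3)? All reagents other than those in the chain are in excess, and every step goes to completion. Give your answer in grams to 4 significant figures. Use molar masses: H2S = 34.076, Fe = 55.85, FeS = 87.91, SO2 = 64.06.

332.9 g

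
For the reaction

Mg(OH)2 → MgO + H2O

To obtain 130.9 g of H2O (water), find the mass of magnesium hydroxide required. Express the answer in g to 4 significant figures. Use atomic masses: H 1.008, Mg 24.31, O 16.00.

M(H2O) = 2(1.008) + 16.00 = 18.016 g/mol.
M(Mg(OH)2) = 24.31 + 2(16.00) + 2(1.008) = 58.326 g/mol.
n(H2O) = 130.90 g / 18.016 g/mol = 7.2658 mol.
From the equation the H2O:Mg(OH)2 mole ratio is 1:1, so n(Mg(OH)2) = 7.2658 × 1/1 = 7.2658 mol.
Mass of Mg(OH)2 = 7.2658 mol × 58.326 g/mol = 423.78 g.

423.8 g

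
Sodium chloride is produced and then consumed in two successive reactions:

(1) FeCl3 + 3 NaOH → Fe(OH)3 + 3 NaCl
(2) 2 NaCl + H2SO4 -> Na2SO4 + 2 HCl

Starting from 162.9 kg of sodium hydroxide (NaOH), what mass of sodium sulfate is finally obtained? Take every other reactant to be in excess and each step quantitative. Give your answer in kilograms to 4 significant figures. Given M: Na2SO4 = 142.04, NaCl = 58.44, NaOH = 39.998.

162.9 kg = 162900 g.
n(NaOH) = 162900 / 39.998 = 4072.7 mol.
Step 1 gives a 3:3 ratio of NaOH to NaCl, so n(NaCl) = 4072.7 mol.
In step 2 the NaCl:Na2SO4 ratio is 2:1, so n(Na2SO4) = 2036.4 mol.
Mass of Na2SO4 = 2036.4 × 142.04 = 289240 g = 289.2 kg.

289.2 kg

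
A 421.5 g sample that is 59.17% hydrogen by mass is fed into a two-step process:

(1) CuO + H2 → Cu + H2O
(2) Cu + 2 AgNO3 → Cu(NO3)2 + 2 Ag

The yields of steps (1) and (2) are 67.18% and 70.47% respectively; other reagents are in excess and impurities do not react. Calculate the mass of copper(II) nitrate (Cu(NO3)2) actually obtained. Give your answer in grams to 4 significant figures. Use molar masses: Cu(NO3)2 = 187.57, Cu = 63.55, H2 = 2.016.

Pure H2 = 421.5 × 0.5917 = 249.40 g.
n(H2) = 249.40 / 2.016 = 123.71 mol.
Step 1 (H2:Cu = 1:1): theoretical n(Cu) = 123.71 mol; at 67.18% yield, n(Cu) = 83.109 mol.
Step 2 (Cu:Cu(NO3)2 = 1:1): theoretical n(Cu(NO3)2) = 83.109 mol, so theoretical mass = 83.109 × 187.57 = 15589 g.
At 70.47% yield, actual mass of Cu(NO3)2 = 15589 × 0.7047 = 10985 g.

10990 g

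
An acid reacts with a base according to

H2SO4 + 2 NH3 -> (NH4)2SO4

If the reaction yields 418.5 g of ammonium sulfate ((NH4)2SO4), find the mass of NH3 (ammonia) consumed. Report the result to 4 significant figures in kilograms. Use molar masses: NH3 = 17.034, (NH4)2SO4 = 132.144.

n((NH4)2SO4) = 418.50 g / 132.144 g/mol = 3.1670 mol.
From the equation the (NH4)2SO4:NH3 mole ratio is 1:2, so n(NH3) = 3.1670 × 2/1 = 6.3340 mol.
Mass of NH3 = 6.3340 mol × 17.034 g/mol = 107.89 g.
Converting to kg: 107.89 g = 0.1079 kg.

0.1079 kg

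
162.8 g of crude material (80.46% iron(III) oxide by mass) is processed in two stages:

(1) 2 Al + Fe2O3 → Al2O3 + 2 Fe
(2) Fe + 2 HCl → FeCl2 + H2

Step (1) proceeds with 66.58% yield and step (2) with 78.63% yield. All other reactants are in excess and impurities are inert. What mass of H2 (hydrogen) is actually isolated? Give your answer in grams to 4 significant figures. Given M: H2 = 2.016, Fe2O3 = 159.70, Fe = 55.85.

Pure Fe2O3 = 162.8 × 0.8046 = 130.99 g.
n(Fe2O3) = 130.99 / 159.70 = 0.82022 mol.
Step 1 (Fe2O3:Fe = 1:2): theoretical n(Fe) = 1.6404 mol; at 66.58% yield, n(Fe) = 1.0922 mol.
Step 2 (Fe:H2 = 1:1): theoretical n(H2) = 1.0922 mol, so theoretical mass = 1.0922 × 2.016 = 2.2019 g.
At 78.63% yield, actual mass of H2 = 2.2019 × 0.7863 = 1.7313 g.

1.731 g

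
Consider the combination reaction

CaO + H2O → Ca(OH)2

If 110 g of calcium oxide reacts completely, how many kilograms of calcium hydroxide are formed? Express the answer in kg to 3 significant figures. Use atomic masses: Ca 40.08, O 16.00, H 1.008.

0.145 kg

M(CaO) = 40.08 + 16.00 = 56.08 g/mol.
M(Ca(OH)2) = 40.08 + 2(16.00) + 2(1.008) = 74.096 g/mol.
n(CaO) = 110.0 g / 56.08 g/mol = 1.961 mol.
From the equation the CaO:Ca(OH)2 mole ratio is 1:1, so n(Ca(OH)2) = 1.961 × 1/1 = 1.961 mol.
Mass of Ca(OH)2 = 1.961 mol × 74.096 g/mol = 145.3 g.
Converting to kg: 145.3 g = 0.145 kg.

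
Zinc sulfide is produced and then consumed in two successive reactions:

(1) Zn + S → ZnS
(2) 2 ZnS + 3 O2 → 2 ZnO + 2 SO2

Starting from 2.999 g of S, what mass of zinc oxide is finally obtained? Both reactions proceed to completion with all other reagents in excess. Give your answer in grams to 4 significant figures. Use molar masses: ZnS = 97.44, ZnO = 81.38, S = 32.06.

7.613 g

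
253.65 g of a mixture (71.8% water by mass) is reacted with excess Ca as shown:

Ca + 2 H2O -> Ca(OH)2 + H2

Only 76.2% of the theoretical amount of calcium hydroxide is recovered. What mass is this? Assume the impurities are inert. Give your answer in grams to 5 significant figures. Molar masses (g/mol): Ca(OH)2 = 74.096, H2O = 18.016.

285.38 g

Pure H2O available = 253.65 g × 0.718 = 182.121 g.
n(H2O) = 182.121 g / 18.016 g/mol = 10.1088 mol.
From the equation the H2O:Ca(OH)2 mole ratio is 2:1, so n(Ca(OH)2) = 10.1088 × 1/2 = 5.05442 mol.
Mass of Ca(OH)2 = 5.05442 mol × 74.096 g/mol = 374.512 g.
Actual mass collected = 374.512 g × 0.762 = 285.378 g.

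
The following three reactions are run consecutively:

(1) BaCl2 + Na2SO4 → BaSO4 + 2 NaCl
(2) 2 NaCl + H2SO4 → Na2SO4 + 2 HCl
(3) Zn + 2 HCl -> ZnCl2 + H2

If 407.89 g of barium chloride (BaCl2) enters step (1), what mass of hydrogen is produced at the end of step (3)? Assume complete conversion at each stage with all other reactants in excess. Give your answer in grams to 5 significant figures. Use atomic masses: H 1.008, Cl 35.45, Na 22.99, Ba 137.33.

M(BaCl2) = 137.33 + 2(35.45) = 208.23 g/mol.
M(H2) = 2(1.008) = 2.016 g/mol.
n(BaCl2) = 407.89 / 208.23 = 1.95884 mol.
Reaction (1): BaCl2→NaCl ratio 1:2 ⇒ n(NaCl) = 3.91769 mol.
Reaction (2): NaCl→HCl ratio 2:2 ⇒ n(HCl) = 3.91769 mol.
Reaction (3): HCl→H2 ratio 2:1 ⇒ n(H2) = 1.95884 mol.
Mass of H2 = 1.95884 × 2.016 = 3.94903 g.

3.9490 g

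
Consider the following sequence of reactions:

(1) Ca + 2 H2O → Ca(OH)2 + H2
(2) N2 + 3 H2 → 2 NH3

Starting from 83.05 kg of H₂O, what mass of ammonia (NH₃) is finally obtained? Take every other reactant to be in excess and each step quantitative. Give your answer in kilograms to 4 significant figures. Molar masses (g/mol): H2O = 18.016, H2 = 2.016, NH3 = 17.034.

26.17 kg

83.05 kg = 83050 g.
n(H2O) = 83050 / 18.016 = 4609.8 mol.
Step 1 gives a 2:1 ratio of H2O to H2, so n(H2) = 2304.9 mol.
In step 2 the H2:NH3 ratio is 3:2, so n(NH3) = 1536.6 mol.
Mass of NH3 = 1536.6 × 17.034 = 26174 g = 26.17 kg.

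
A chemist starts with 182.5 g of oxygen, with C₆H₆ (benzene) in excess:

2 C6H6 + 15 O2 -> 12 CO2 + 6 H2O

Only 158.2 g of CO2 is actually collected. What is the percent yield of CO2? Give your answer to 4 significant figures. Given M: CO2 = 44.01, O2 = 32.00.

78.79 %

n(O2) = 182.50 g / 32.00 g/mol = 5.7031 mol.
From the equation the O2:CO2 mole ratio is 15:12, so n(CO2) = 5.7031 × 12/15 = 4.5625 mol.
Mass of CO2 = 4.5625 mol × 44.01 g/mol = 200.80 g.
This is the theoretical yield. Percent yield = 158.2 g / 200.80 g × 100% = 78.787%.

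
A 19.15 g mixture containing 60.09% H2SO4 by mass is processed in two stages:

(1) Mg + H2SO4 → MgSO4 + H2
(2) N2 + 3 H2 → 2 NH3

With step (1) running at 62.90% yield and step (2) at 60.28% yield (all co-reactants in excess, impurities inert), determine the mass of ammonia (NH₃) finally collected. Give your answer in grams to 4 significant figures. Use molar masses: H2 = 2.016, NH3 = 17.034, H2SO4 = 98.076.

Pure H2SO4 = 19.15 × 0.6009 = 11.507 g.
n(H2SO4) = 11.507 / 98.076 = 0.11733 mol.
Step 1 (H2SO4:H2 = 1:1): theoretical n(H2) = 0.11733 mol; at 62.90% yield, n(H2) = 0.073800 mol.
Step 2 (H2:NH3 = 3:2): theoretical n(NH3) = 0.049200 mol, so theoretical mass = 0.049200 × 17.034 = 0.83808 g.
At 60.28% yield, actual mass of NH3 = 0.83808 × 0.6028 = 0.50519 g.

0.5052 g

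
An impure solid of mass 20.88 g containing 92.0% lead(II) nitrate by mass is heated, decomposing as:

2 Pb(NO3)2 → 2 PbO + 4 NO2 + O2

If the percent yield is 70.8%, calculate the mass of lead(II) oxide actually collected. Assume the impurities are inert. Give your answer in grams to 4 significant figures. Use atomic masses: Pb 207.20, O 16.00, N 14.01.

Pure Pb(NO3)2 available = 20.88 g × 0.920 = 19.210 g.
M(Pb(NO3)2) = 207.20 + 2(14.01) + 6(16.00) = 331.22 g/mol.
M(PbO) = 207.20 + 16.00 = 223.20 g/mol.
n(Pb(NO3)2) = 19.210 g / 331.22 g/mol = 0.057996 mol.
From the equation the Pb(NO3)2:PbO mole ratio is 2:2, so n(PbO) = 0.057996 × 2/2 = 0.057996 mol.
Mass of PbO = 0.057996 mol × 223.20 g/mol = 12.945 g.
Actual mass collected = 12.945 g × 0.708 = 9.1649 g.

9.165 g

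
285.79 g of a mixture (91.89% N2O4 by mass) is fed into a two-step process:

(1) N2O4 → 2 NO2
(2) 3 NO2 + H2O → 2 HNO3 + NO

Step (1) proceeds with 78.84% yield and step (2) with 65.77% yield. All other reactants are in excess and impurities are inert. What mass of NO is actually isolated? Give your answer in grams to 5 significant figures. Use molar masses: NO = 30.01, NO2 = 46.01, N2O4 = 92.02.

29.606 g

Pure N2O4 = 285.79 × 0.9189 = 262.612 g.
n(N2O4) = 262.612 / 92.02 = 2.85386 mol.
Step 1 (N2O4:NO2 = 1:2): theoretical n(NO2) = 5.70773 mol; at 78.84% yield, n(NO2) = 4.49997 mol.
Step 2 (NO2:NO = 3:1): theoretical n(NO) = 1.49999 mol, so theoretical mass = 1.49999 × 30.01 = 45.0147 g.
At 65.77% yield, actual mass of NO = 45.0147 × 0.6577 = 29.6062 g.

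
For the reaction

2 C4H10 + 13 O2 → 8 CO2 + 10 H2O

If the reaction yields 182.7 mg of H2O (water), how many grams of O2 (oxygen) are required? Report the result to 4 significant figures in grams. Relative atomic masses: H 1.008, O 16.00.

0.4219 g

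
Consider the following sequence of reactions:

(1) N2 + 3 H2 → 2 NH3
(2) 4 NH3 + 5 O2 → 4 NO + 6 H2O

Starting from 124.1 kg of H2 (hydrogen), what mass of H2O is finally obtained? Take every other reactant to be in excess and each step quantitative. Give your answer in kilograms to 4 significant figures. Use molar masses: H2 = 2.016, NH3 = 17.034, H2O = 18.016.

1109 kg

124.1 kg = 124100 g.
n(H2) = 124100 / 2.016 = 61558 mol.
Step 1 gives a 3:2 ratio of H2 to NH3, so n(NH3) = 41038 mol.
In step 2 the NH3:H2O ratio is 4:6, so n(H2O) = 61558 mol.
Mass of H2O = 61558 × 18.016 = 1.1090 × 10^6 g = 1109 kg.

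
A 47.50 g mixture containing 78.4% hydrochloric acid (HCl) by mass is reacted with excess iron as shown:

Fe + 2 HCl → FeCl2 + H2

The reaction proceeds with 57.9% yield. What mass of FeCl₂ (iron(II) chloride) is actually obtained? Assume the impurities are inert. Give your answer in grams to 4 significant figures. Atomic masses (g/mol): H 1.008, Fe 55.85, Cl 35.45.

37.48 g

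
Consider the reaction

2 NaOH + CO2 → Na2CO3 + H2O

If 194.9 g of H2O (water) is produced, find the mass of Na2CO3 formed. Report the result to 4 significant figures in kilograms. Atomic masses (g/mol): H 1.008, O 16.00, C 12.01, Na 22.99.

M(H2O) = 2(1.008) + 16.00 = 18.016 g/mol.
M(Na2CO3) = 2(22.99) + 12.01 + 3(16.00) = 105.99 g/mol.
n(H2O) = 194.90 g / 18.016 g/mol = 10.818 mol.
From the equation the H2O:Na2CO3 mole ratio is 1:1, so n(Na2CO3) = 10.818 × 1/1 = 10.818 mol.
Mass of Na2CO3 = 10.818 mol × 105.99 g/mol = 1146.6 g.
Converting to kg: 1146.6 g = 1.147 kg.

1.147 kg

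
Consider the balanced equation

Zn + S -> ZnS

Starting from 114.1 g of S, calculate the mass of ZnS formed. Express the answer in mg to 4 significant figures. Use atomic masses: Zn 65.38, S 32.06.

346800 mg

M(S) = 32.06 g/mol.
M(ZnS) = 65.38 + 32.06 = 97.44 g/mol.
n(S) = 114.10 g / 32.06 g/mol = 3.5590 mol.
From the equation the S:ZnS mole ratio is 1:1, so n(ZnS) = 3.5590 × 1/1 = 3.5590 mol.
Mass of ZnS = 3.5590 mol × 97.44 g/mol = 346.78 g.
Converting to mg: 346.78 g = 346800 mg.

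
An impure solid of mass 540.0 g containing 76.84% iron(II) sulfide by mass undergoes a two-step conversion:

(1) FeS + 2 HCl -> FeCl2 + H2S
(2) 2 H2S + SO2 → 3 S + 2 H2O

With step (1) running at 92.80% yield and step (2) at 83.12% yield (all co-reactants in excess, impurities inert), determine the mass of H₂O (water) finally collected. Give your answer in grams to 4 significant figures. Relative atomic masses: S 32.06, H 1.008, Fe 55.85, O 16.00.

Pure FeS = 540.0 × 0.7684 = 414.94 g.
M(FeS) = 55.85 + 32.06 = 87.91 g/mol.
M(H2O) = 2(1.008) + 16.00 = 18.016 g/mol.
n(FeS) = 414.94 / 87.91 = 4.7200 mol.
Step 1 (FeS:H2S = 1:1): theoretical n(H2S) = 4.7200 mol; at 92.80% yield, n(H2S) = 4.3802 mol.
Step 2 (H2S:H2O = 2:2): theoretical n(H2O) = 4.3802 mol, so theoretical mass = 4.3802 × 18.016 = 78.913 g.
At 83.12% yield, actual mass of H2O = 78.913 × 0.8312 = 65.593 g.

65.59 g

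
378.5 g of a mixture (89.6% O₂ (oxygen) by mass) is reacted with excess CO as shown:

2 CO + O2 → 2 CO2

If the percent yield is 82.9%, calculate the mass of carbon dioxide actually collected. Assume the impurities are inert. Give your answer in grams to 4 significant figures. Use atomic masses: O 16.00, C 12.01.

773.3 g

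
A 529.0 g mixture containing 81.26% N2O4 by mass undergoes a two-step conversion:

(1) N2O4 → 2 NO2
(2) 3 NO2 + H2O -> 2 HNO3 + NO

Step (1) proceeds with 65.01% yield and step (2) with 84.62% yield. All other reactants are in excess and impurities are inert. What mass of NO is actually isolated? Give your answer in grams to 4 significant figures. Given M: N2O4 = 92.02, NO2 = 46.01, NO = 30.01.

Pure N2O4 = 529.0 × 0.8126 = 429.87 g.
n(N2O4) = 429.87 / 92.02 = 4.6714 mol.
Step 1 (N2O4:NO2 = 1:2): theoretical n(NO2) = 9.3429 mol; at 65.01% yield, n(NO2) = 6.0738 mol.
Step 2 (NO2:NO = 3:1): theoretical n(NO) = 2.0246 mol, so theoretical mass = 2.0246 × 30.01 = 60.758 g.
At 84.62% yield, actual mass of NO = 60.758 × 0.8462 = 51.414 g.

51.41 g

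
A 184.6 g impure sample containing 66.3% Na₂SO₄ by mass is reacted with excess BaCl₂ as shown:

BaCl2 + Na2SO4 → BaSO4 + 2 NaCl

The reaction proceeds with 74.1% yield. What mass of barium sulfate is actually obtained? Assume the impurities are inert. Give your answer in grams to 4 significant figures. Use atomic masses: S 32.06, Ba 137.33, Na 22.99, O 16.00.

Pure Na2SO4 available = 184.6 g × 0.663 = 122.39 g.
M(Na2SO4) = 2(22.99) + 32.06 + 4(16.00) = 142.04 g/mol.
M(BaSO4) = 137.33 + 32.06 + 4(16.00) = 233.39 g/mol.
n(Na2SO4) = 122.39 g / 142.04 g/mol = 0.86166 mol.
From the equation the Na2SO4:BaSO4 mole ratio is 1:1, so n(BaSO4) = 0.86166 × 1/1 = 0.86166 mol.
Mass of BaSO4 = 0.86166 mol × 233.39 g/mol = 201.10 g.
Actual mass collected = 201.10 g × 0.741 = 149.02 g.

149.0 g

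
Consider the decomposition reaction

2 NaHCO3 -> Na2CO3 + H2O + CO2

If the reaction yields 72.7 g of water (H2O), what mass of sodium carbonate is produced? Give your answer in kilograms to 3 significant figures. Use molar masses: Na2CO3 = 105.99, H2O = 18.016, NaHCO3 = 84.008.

0.428 kg

n(H2O) = 72.70 g / 18.016 g/mol = 4.035 mol.
From the equation the H2O:Na2CO3 mole ratio is 1:1, so n(Na2CO3) = 4.035 × 1/1 = 4.035 mol.
Mass of Na2CO3 = 4.035 mol × 105.99 g/mol = 427.7 g.
Converting to kg: 427.7 g = 0.428 kg.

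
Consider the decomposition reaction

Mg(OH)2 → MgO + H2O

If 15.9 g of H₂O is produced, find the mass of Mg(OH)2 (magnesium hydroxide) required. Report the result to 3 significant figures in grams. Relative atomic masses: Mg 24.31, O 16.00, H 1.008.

M(H2O) = 2(1.008) + 16.00 = 18.016 g/mol.
M(Mg(OH)2) = 24.31 + 2(16.00) + 2(1.008) = 58.326 g/mol.
n(H2O) = 15.90 g / 18.016 g/mol = 0.8825 mol.
From the equation the H2O:Mg(OH)2 mole ratio is 1:1, so n(Mg(OH)2) = 0.8825 × 1/1 = 0.8825 mol.
Mass of Mg(OH)2 = 0.8825 mol × 58.326 g/mol = 51.48 g.

51.5 g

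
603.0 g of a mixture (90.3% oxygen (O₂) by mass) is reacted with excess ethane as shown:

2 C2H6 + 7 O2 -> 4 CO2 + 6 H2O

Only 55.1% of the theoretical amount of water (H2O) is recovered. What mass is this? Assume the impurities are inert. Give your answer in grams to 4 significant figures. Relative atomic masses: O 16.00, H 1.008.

144.8 g

Pure O2 available = 603.0 g × 0.903 = 544.51 g.
M(O2) = 2(16.00) = 32.00 g/mol.
M(H2O) = 2(1.008) + 16.00 = 18.016 g/mol.
n(O2) = 544.51 g / 32.00 g/mol = 17.016 mol.
From the equation the O2:H2O mole ratio is 7:6, so n(H2O) = 17.016 × 6/7 = 14.585 mol.
Mass of H2O = 14.585 mol × 18.016 g/mol = 262.76 g.
Actual mass collected = 262.76 g × 0.551 = 144.78 g.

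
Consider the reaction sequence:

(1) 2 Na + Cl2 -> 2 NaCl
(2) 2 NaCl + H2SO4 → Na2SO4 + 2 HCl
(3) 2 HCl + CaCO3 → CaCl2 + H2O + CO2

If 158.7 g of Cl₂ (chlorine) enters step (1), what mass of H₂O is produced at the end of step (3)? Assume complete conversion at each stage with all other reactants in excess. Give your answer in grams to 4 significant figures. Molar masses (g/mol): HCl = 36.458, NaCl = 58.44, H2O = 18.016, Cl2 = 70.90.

40.33 g

n(Cl2) = 158.7 / 70.90 = 2.2384 mol.
Reaction (1): Cl2→NaCl ratio 1:2 ⇒ n(NaCl) = 4.4767 mol.
Reaction (2): NaCl→HCl ratio 2:2 ⇒ n(HCl) = 4.4767 mol.
Reaction (3): HCl→H2O ratio 2:1 ⇒ n(H2O) = 2.2384 mol.
Mass of H2O = 2.2384 × 18.016 = 40.326 g.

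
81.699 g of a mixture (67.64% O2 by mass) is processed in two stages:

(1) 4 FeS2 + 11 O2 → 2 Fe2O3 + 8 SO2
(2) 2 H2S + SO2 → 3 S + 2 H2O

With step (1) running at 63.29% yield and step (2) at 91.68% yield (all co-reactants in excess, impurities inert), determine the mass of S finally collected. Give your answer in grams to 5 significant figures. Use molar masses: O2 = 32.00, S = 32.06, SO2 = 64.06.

Pure O2 = 81.699 × 0.6764 = 55.2612 g.
n(O2) = 55.2612 / 32.00 = 1.72691 mol.
Step 1 (O2:SO2 = 11:8): theoretical n(SO2) = 1.25594 mol; at 63.29% yield, n(SO2) = 0.794882 mol.
Step 2 (SO2:S = 1:3): theoretical n(S) = 2.38465 mol, so theoretical mass = 2.38465 × 32.06 = 76.4518 g.
At 91.68% yield, actual mass of S = 76.4518 × 0.9168 = 70.0910 g.

70.091 g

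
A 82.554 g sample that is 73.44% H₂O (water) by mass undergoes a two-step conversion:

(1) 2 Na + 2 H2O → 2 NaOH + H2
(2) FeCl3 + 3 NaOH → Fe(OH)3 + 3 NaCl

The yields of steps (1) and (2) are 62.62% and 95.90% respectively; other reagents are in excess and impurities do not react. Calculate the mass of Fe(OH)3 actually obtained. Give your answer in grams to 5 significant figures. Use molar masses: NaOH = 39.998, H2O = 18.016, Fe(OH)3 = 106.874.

Pure H2O = 82.554 × 0.7344 = 60.6277 g.
n(H2O) = 60.6277 / 18.016 = 3.36521 mol.
Step 1 (H2O:NaOH = 2:2): theoretical n(NaOH) = 3.36521 mol; at 62.62% yield, n(NaOH) = 2.10730 mol.
Step 2 (NaOH:Fe(OH)3 = 3:1): theoretical n(Fe(OH)3) = 0.702432 mol, so theoretical mass = 0.702432 × 106.874 = 75.0717 g.
At 95.90% yield, actual mass of Fe(OH)3 = 75.0717 × 0.9590 = 71.9938 g.

71.994 g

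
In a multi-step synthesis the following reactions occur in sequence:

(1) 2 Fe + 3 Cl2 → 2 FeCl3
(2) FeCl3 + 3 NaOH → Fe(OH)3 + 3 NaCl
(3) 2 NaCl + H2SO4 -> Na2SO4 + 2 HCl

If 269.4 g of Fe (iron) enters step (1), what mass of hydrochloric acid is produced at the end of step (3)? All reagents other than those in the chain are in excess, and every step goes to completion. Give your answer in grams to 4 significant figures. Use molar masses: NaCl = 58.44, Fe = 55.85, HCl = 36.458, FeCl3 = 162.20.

n(Fe) = 269.4 / 55.85 = 4.8236 mol.
Reaction (1): Fe→FeCl3 ratio 2:2 ⇒ n(FeCl3) = 4.8236 mol.
Reaction (2): FeCl3→NaCl ratio 1:3 ⇒ n(NaCl) = 14.471 mol.
Reaction (3): NaCl→HCl ratio 2:2 ⇒ n(HCl) = 14.471 mol.
Mass of HCl = 14.471 × 36.458 = 527.58 g.

527.6 g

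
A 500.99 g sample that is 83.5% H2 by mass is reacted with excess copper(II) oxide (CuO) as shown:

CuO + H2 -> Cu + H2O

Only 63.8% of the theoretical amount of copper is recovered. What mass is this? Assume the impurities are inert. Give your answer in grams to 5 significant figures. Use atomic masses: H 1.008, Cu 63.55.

Pure H2 available = 500.99 g × 0.835 = 418.327 g.
M(H2) = 2(1.008) = 2.016 g/mol.
M(Cu) = 63.55 g/mol.
n(H2) = 418.327 g / 2.016 g/mol = 207.503 mol.
From the equation the H2:Cu mole ratio is 1:1, so n(Cu) = 207.503 × 1/1 = 207.503 mol.
Mass of Cu = 207.503 mol × 63.55 g/mol = 13186.8 g.
Actual mass collected = 13186.8 g × 0.638 = 8413.20 g.

8413.2 g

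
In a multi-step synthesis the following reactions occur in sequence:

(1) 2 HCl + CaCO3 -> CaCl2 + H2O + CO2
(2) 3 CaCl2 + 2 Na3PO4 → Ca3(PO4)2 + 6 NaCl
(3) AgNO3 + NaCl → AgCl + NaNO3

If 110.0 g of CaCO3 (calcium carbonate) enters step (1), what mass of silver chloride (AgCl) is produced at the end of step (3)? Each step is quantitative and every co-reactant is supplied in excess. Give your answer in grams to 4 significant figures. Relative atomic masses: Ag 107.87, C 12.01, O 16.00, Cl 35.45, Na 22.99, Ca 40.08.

315.0 g

M(CaCO3) = 40.08 + 12.01 + 3(16.00) = 100.09 g/mol.
M(AgCl) = 107.87 + 35.45 = 143.32 g/mol.
n(CaCO3) = 110.0 / 100.09 = 1.0990 mol.
Reaction (1): CaCO3→CaCl2 ratio 1:1 ⇒ n(CaCl2) = 1.0990 mol.
Reaction (2): CaCl2→NaCl ratio 3:6 ⇒ n(NaCl) = 2.1980 mol.
Reaction (3): NaCl→AgCl ratio 1:1 ⇒ n(AgCl) = 2.1980 mol.
Mass of AgCl = 2.1980 × 143.32 = 315.02 g.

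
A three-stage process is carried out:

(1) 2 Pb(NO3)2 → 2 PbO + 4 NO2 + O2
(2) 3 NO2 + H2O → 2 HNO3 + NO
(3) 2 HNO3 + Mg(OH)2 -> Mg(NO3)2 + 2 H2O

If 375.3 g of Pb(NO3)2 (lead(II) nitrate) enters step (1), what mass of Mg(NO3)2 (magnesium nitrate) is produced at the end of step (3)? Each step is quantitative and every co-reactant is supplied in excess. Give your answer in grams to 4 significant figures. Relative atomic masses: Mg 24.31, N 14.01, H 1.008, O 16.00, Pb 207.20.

112.0 g

M(Pb(NO3)2) = 207.20 + 2(14.01) + 6(16.00) = 331.22 g/mol.
M(Mg(NO3)2) = 24.31 + 2(14.01) + 6(16.00) = 148.33 g/mol.
n(Pb(NO3)2) = 375.3 / 331.22 = 1.1331 mol.
Reaction (1): Pb(NO3)2→NO2 ratio 2:4 ⇒ n(NO2) = 2.2662 mol.
Reaction (2): NO2→HNO3 ratio 3:2 ⇒ n(HNO3) = 1.5108 mol.
Reaction (3): HNO3→Mg(NO3)2 ratio 2:1 ⇒ n(Mg(NO3)2) = 0.75539 mol.
Mass of Mg(NO3)2 = 0.75539 × 148.33 = 112.05 g.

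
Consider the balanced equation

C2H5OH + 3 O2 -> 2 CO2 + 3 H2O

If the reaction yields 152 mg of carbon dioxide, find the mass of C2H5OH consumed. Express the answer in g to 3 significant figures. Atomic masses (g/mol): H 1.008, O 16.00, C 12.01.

0.0796 g

M(CO2) = 12.01 + 2(16.00) = 44.01 g/mol.
M(C2H5OH) = 2(12.01) + 6(1.008) + 16.00 = 46.068 g/mol.
Convert: 152 mg = 0.1520 g.
n(CO2) = 0.1520 g / 44.01 g/mol = 0.003454 mol.
From the equation the CO2:C2H5OH mole ratio is 2:1, so n(C2H5OH) = 0.003454 × 1/2 = 0.001727 mol.
Mass of C2H5OH = 0.001727 mol × 46.068 g/mol = 0.07955 g.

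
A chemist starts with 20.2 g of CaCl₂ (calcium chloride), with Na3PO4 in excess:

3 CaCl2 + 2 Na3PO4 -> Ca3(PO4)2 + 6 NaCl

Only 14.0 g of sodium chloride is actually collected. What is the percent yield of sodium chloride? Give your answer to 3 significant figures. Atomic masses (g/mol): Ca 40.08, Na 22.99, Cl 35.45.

M(CaCl2) = 40.08 + 2(35.45) = 110.98 g/mol.
M(NaCl) = 22.99 + 35.45 = 58.44 g/mol.
n(CaCl2) = 20.20 g / 110.98 g/mol = 0.1820 mol.
From the equation the CaCl2:NaCl mole ratio is 3:6, so n(NaCl) = 0.1820 × 6/3 = 0.3640 mol.
Mass of NaCl = 0.3640 mol × 58.44 g/mol = 21.27 g.
This is the theoretical yield. Percent yield = 14.0 g / 21.27 g × 100% = 65.81%.

65.8 %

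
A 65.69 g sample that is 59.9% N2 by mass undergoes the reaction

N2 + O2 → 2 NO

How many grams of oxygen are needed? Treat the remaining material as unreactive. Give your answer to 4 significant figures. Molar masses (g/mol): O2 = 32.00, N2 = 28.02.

44.94 g

Mass of pure N2 = 65.69 g × 0.599 = 39.348 g.
n(N2) = 39.348 g / 28.02 g/mol = 1.4043 mol.
From the equation the N2:O2 mole ratio is 1:1, so n(O2) = 1.4043 × 1/1 = 1.4043 mol.
Mass of O2 = 1.4043 mol × 32.00 g/mol = 44.937 g.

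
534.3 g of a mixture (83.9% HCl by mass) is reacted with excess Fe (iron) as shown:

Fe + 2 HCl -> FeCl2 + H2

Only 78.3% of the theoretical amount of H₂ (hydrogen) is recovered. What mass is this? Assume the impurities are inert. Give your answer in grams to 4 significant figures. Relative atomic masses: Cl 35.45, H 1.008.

9.705 g

Pure HCl available = 534.3 g × 0.839 = 448.28 g.
M(HCl) = 1.008 + 35.45 = 36.458 g/mol.
M(H2) = 2(1.008) = 2.016 g/mol.
n(HCl) = 448.28 g / 36.458 g/mol = 12.296 mol.
From the equation the HCl:H2 mole ratio is 2:1, so n(H2) = 12.296 × 1/2 = 6.1479 mol.
Mass of H2 = 6.1479 mol × 2.016 g/mol = 12.394 g.
Actual mass collected = 12.394 g × 0.783 = 9.7046 g.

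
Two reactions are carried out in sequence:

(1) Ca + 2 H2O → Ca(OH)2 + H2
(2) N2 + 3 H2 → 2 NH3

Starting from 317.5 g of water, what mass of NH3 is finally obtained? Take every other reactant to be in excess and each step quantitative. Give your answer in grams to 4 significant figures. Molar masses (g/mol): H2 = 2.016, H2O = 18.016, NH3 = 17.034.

100.1 g

n(H2O) = 317.50 / 18.016 = 17.623 mol.
Step 1 gives a 2:1 ratio of H2O to H2, so n(H2) = 8.8116 mol.
In step 2 the H2:NH3 ratio is 3:2, so n(NH3) = 5.8744 mol.
Mass of NH3 = 5.8744 × 17.034 = 100.06 g.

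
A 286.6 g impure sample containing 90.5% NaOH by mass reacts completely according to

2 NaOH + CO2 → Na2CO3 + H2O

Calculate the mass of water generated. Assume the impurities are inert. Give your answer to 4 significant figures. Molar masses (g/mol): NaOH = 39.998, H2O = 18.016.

58.41 g

Mass of pure NaOH = 286.6 g × 0.905 = 259.37 g.
n(NaOH) = 259.37 g / 39.998 g/mol = 6.4846 mol.
From the equation the NaOH:H2O mole ratio is 2:1, so n(H2O) = 6.4846 × 1/2 = 3.2423 mol.
Mass of H2O = 3.2423 mol × 18.016 g/mol = 58.414 g.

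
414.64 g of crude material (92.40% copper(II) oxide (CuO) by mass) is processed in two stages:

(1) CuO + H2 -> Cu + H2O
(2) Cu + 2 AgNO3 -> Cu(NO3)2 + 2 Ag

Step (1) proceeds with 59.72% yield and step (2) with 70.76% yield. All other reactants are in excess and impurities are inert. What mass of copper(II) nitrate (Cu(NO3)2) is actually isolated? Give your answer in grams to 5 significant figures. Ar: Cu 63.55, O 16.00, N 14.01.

Pure CuO = 414.64 × 0.9240 = 383.127 g.
M(CuO) = 63.55 + 16.00 = 79.55 g/mol.
M(Cu(NO3)2) = 63.55 + 2(14.01) + 6(16.00) = 187.57 g/mol.
n(CuO) = 383.127 / 79.55 = 4.81618 mol.
Step 1 (CuO:Cu = 1:1): theoretical n(Cu) = 4.81618 mol; at 59.72% yield, n(Cu) = 2.87622 mol.
Step 2 (Cu:Cu(NO3)2 = 1:1): theoretical n(Cu(NO3)2) = 2.87622 mol, so theoretical mass = 2.87622 × 187.57 = 539.493 g.
At 70.76% yield, actual mass of Cu(NO3)2 = 539.493 × 0.7076 = 381.746 g.

381.75 g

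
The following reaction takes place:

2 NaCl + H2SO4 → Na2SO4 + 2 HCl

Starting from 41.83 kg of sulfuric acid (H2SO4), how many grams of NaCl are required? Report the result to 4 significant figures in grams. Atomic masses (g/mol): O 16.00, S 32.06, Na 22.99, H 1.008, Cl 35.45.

49850 g

M(H2SO4) = 2(1.008) + 32.06 + 4(16.00) = 98.076 g/mol.
M(NaCl) = 22.99 + 35.45 = 58.44 g/mol.
Convert: 41.83 kg = 41830 g.
n(H2SO4) = 41830 g / 98.076 g/mol = 426.51 mol.
From the equation the H2SO4:NaCl mole ratio is 1:2, so n(NaCl) = 426.51 × 2/1 = 853.01 mol.
Mass of NaCl = 853.01 mol × 58.44 g/mol = 49850 g.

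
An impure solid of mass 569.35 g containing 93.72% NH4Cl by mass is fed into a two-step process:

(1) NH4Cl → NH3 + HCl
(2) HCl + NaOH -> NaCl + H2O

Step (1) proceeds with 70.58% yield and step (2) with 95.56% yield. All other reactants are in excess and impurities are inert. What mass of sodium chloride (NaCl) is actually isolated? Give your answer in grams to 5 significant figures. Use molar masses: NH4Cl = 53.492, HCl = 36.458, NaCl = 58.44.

Pure NH4Cl = 569.35 × 0.9372 = 533.595 g.
n(NH4Cl) = 533.595 / 53.492 = 9.97523 mol.
Step 1 (NH4Cl:HCl = 1:1): theoretical n(HCl) = 9.97523 mol; at 70.58% yield, n(HCl) = 7.04051 mol.
Step 2 (HCl:NaCl = 1:1): theoretical n(NaCl) = 7.04051 mol, so theoretical mass = 7.04051 × 58.44 = 411.448 g.
At 95.56% yield, actual mass of NaCl = 411.448 × 0.9556 = 393.179 g.

393.18 g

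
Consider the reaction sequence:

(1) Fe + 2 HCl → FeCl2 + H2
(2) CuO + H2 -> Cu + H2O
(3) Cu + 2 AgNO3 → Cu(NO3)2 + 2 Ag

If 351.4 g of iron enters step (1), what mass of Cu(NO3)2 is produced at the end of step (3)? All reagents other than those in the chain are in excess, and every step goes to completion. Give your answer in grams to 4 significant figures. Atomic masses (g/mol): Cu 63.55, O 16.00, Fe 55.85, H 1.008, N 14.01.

M(Fe) = 55.85 g/mol.
M(Cu(NO3)2) = 63.55 + 2(14.01) + 6(16.00) = 187.57 g/mol.
n(Fe) = 351.4 / 55.85 = 6.2919 mol.
Reaction (1): Fe→H2 ratio 1:1 ⇒ n(H2) = 6.2919 mol.
Reaction (2): H2→Cu ratio 1:1 ⇒ n(Cu) = 6.2919 mol.
Reaction (3): Cu→Cu(NO3)2 ratio 1:1 ⇒ n(Cu(NO3)2) = 6.2919 mol.
Mass of Cu(NO3)2 = 6.2919 × 187.57 = 1180.2 g.

1180 g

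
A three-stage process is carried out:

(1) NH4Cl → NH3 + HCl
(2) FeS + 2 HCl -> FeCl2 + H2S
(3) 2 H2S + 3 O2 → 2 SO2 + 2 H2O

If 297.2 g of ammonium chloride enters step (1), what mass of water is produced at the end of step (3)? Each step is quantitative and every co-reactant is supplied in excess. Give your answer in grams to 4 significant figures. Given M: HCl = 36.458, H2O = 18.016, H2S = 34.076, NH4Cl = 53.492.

n(NH4Cl) = 297.2 / 53.492 = 5.5560 mol.
Reaction (1): NH4Cl→HCl ratio 1:1 ⇒ n(HCl) = 5.5560 mol.
Reaction (2): HCl→H2S ratio 2:1 ⇒ n(H2S) = 2.7780 mol.
Reaction (3): H2S→H2O ratio 2:2 ⇒ n(H2O) = 2.7780 mol.
Mass of H2O = 2.7780 × 18.016 = 50.048 g.

50.05 g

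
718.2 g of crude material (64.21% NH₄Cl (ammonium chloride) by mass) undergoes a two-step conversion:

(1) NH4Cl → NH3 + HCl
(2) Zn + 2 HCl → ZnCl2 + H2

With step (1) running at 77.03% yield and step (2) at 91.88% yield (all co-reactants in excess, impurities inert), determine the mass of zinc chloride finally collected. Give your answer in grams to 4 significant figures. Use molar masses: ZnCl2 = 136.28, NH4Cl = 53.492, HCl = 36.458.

415.8 g

Pure NH4Cl = 718.2 × 0.6421 = 461.16 g.
n(NH4Cl) = 461.16 / 53.492 = 8.6210 mol.
Step 1 (NH4Cl:HCl = 1:1): theoretical n(HCl) = 8.6210 mol; at 77.03% yield, n(HCl) = 6.6408 mol.
Step 2 (HCl:ZnCl2 = 2:1): theoretical n(ZnCl2) = 3.3204 mol, so theoretical mass = 3.3204 × 136.28 = 452.50 g.
At 91.88% yield, actual mass of ZnCl2 = 452.50 × 0.9188 = 415.76 g.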